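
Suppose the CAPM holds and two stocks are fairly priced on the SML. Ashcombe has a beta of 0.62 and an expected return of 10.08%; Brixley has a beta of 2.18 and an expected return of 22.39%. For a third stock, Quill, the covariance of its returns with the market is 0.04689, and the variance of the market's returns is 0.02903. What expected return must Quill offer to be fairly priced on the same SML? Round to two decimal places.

MRP = (22.39% − 10.08%) / (2.18 − 0.62) = 7.8910%
R_f = 10.08% − 0.62 × 7.8910% = 5.1876%
β_Quill = Cov / Var(R_m) = 0.04689 / 0.02903 = 1.6152
E(R_Quill) = R_f + β × MRP = 5.1876% + 1.6152 × 7.8910% = 17.93%

17.93%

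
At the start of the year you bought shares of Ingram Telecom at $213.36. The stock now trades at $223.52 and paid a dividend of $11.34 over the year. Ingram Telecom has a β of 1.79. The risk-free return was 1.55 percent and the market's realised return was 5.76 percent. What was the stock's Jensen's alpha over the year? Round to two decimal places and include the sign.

+0.99%

Realised HPR = (P1 + D1 − P0) / P0 = (223.52 + 11.34 − 213.36) / 213.36 = 21.50 / 213.36 = 10.0769%
MRP = 5.76% − 1.55% = 4.21%
CAPM required = R_f + β·MRP = 1.55% + 1.79 × 4.21% = 9.0859%
α = realised − required = 10.0769% − 9.0859% = +0.99%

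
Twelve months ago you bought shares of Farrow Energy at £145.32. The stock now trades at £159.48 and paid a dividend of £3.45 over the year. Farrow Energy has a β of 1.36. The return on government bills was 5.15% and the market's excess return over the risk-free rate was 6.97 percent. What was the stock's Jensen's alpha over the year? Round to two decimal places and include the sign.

Realised HPR = (P1 + D1 − P0) / P0 = (159.48 + 3.45 − 145.32) / 145.32 = 17.61 / 145.32 = 12.1181%
CAPM required = R_f + β·MRP = 5.15% + 1.36 × 6.97% = 14.6292%
α = realised − required = 12.1181% − 14.6292% = -2.51%

-2.51%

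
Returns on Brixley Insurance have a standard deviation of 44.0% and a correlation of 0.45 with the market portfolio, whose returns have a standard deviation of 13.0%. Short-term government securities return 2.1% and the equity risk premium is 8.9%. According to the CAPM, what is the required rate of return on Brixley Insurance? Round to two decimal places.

15.66%

β = ρ × σ_i / σ_m = 0.45 × 44.0% / 13.0% = 1.5231
E(R) = 2.1% + 1.5231 × 8.9% = 15.66%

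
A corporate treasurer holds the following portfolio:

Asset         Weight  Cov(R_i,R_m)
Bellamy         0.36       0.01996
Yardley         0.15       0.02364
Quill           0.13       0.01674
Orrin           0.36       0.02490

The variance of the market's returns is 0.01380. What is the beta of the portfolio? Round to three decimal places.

1.585

β_Bellamy = 0.01996 / 0.01380 = 1.4464
β_Yardley = 0.02364 / 0.01380 = 1.7130
β_Quill = 0.01674 / 0.01380 = 1.2130
β_Orrin = 0.02490 / 0.01380 = 1.8043
β_P = Σ w_i β_i = 0.36×1.4464 + 0.15×1.7130 + 0.13×1.2130 + 0.36×1.8043 = 1.5849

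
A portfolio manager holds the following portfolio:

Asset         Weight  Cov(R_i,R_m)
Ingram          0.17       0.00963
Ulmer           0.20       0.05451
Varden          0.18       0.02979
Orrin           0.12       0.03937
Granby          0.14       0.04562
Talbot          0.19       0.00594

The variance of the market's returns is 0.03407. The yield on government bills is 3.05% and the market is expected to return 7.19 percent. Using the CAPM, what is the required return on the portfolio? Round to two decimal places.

6.71%

β_Ingram = 0.00963 / 0.03407 = 0.2827
β_Ulmer = 0.05451 / 0.03407 = 1.5999
β_Varden = 0.02979 / 0.03407 = 0.8744
β_Orrin = 0.03937 / 0.03407 = 1.1556
β_Granby = 0.04562 / 0.03407 = 1.3390
β_Talbot = 0.00594 / 0.03407 = 0.1743
β_P = Σ w_i β_i = 0.17×0.2827 + 0.20×1.5999 + 0.18×0.8744 + 0.12×1.1556 + 0.14×1.3390 + 0.19×0.1743 = 0.8847
MRP = 7.19% − 3.05% = 4.14%
E(R_P) = R_f + β_P × MRP = 3.05% + 0.8847 × 4.14% = 6.71%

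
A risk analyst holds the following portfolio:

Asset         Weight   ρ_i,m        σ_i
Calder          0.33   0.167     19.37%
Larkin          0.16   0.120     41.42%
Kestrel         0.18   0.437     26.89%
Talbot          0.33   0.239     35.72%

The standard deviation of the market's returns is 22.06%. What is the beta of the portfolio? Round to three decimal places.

0.308

β_Calder = 0.167 × 19.37% / 22.06% = 0.1466
β_Larkin = 0.120 × 41.42% / 22.06% = 0.2253
β_Kestrel = 0.437 × 26.89% / 22.06% = 0.5327
β_Talbot = 0.239 × 35.72% / 22.06% = 0.3870
β_P = Σ w_i β_i = 0.33×0.1466 + 0.16×0.2253 + 0.18×0.5327 + 0.33×0.3870 = 0.3080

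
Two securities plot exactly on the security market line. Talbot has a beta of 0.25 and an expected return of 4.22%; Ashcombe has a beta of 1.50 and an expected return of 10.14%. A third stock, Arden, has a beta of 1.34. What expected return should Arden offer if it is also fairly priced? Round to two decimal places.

9.38%

MRP (SML slope) = (10.14% − 4.22%) / (1.50 − 0.25) = 5.92% / 1.25 = 4.7360%
R_f (intercept) = 4.22% − 0.25 × 4.7360% = 3.0360%
E(R_Arden) = R_f + β × MRP = 3.0360% + 1.34 × 4.7360% = 9.38%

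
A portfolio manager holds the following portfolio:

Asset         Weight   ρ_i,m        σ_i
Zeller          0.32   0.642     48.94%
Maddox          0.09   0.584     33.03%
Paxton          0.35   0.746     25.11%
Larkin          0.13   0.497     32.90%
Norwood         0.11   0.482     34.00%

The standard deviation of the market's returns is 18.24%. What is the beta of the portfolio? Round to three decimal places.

1.221

β_Zeller = 0.642 × 48.94% / 18.24% = 1.7226
β_Maddox = 0.584 × 33.03% / 18.24% = 1.0575
β_Paxton = 0.746 × 25.11% / 18.24% = 1.0270
β_Larkin = 0.497 × 32.90% / 18.24% = 0.8965
β_Norwood = 0.482 × 34.00% / 18.24% = 0.8985
β_P = Σ w_i β_i = 0.32×1.7226 + 0.09×1.0575 + 0.35×1.0270 + 0.13×0.8965 + 0.11×0.8985 = 1.2212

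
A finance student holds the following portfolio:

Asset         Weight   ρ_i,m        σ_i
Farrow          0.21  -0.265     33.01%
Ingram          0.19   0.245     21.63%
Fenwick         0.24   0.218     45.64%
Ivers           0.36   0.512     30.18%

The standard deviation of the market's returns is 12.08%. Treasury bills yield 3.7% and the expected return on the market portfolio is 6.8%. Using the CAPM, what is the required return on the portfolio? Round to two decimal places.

β_Farrow = -0.265 × 33.01% / 12.08% = -0.7241
β_Ingram = 0.245 × 21.63% / 12.08% = 0.4387
β_Fenwick = 0.218 × 45.64% / 12.08% = 0.8236
β_Ivers = 0.512 × 30.18% / 12.08% = 1.2792
β_P = Σ w_i β_i = 0.21×-0.7241 + 0.19×0.4387 + 0.24×0.8236 + 0.36×1.2792 = 0.5895
MRP = 6.8% − 3.7% = 3.10%
E(R_P) = R_f + β_P × MRP = 3.7% + 0.5895 × 3.1% = 5.53%

5.53%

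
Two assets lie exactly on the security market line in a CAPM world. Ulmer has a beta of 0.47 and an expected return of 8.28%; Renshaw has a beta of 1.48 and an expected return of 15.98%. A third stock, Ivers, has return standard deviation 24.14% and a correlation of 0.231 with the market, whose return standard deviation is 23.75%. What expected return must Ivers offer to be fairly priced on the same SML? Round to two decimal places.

6.49%

MRP = (15.98% − 8.28%) / (1.48 − 0.47) = 7.6238%
R_f = 8.28% − 0.47 × 7.6238% = 4.6968%
β_Ivers = ρ·σ_i/σ_m = 0.231 × 24.14 / 23.75 = 0.2348
E(R_Ivers) = R_f + β × MRP = 4.6968% + 0.2348 × 7.6238% = 6.49%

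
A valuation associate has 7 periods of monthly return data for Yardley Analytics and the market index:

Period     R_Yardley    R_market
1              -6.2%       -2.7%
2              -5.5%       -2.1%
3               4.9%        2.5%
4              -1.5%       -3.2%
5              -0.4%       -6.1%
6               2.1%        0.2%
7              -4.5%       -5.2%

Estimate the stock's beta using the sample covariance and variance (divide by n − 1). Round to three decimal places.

Mean R_i = (-6.2 − 5.5 + 4.9 − 1.5 − 0.4 + 2.1 − 4.5) / 7 = -1.5857%
Mean R_m = (-2.7 − 2.1 + 2.5 − 3.2 − 6.1 + 0.2 − 5.2) / 7 = -2.3714%
Σ(R_i − R̄_i)(R_m − R̄_m) = 45.2771  ⇒  Cov = 45.2771 / 6 = 7.5462
Σ(R_m − R̄_m)² = 53.1143  ⇒  Var(R_m) = 53.1143 / 6 = 8.8524
β = Cov / Var(R_m) = 7.5462 / 8.8524 = 0.8524

0.852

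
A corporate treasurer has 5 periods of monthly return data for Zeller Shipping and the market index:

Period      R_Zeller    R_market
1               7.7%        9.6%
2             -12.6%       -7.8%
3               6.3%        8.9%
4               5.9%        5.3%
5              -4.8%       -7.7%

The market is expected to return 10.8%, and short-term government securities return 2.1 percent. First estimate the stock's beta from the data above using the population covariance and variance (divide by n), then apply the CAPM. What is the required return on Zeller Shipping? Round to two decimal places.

Mean R_i = (7.7 − 12.6 + 6.3 + 5.9 − 4.8) / 5 = 0.5000%
Mean R_m = (9.6 − 7.8 + 8.9 + 5.3 − 7.7) / 5 = 1.6600%
Σ(R_i − R̄_i)(R_m − R̄_m) = 292.3500  ⇒  Cov = 292.3500 / 5 = 58.4700
Σ(R_m − R̄_m)² = 305.8120  ⇒  Var(R_m) = 305.8120 / 5 = 61.1624
β = Cov / Var(R_m) = 58.4700 / 61.1624 = 0.9560
MRP = 10.8% − 2.1% = 8.70%
E(R) = R_f + β × MRP = 2.1% + 0.9560 × 8.7% = 10.42%

10.42%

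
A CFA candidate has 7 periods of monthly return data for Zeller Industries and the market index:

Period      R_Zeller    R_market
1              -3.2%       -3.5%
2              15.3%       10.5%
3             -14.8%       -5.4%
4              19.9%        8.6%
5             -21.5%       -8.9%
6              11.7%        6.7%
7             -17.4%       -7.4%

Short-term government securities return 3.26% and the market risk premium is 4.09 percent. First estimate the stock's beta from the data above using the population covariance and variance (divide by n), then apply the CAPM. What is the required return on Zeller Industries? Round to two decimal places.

11.58%

Mean R_i = (-3.2 + 15.3 − 14.8 + 19.9 − 21.5 + 11.7 − 17.4) / 7 = -1.4286%
Mean R_m = (-3.5 + 10.5 − 5.4 + 8.6 − 8.9 + 6.7 − 7.4) / 7 = 0.0857%
Σ(R_i − R̄_i)(R_m − R̄_m) = 822.2671  ⇒  Cov = 822.2671 / 7 = 117.4667
Σ(R_m − R̄_m)² = 404.4286  ⇒  Var(R_m) = 404.4286 / 7 = 57.7755
β = Cov / Var(R_m) = 117.4667 / 57.7755 = 2.0332
E(R) = R_f + β × MRP = 3.26% + 2.0332 × 4.09% = 11.58%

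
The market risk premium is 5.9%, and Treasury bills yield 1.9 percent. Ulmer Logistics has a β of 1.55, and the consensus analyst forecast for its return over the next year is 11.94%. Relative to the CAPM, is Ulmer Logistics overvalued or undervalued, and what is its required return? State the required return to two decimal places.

Required return = R_f + β·MRP = 1.9% + 1.55 × 5.9% = 11.05%
Forecast 11.94% > required 11.05% → the stock plots above the SML → undervalued.

Undervalued; required return 11.05%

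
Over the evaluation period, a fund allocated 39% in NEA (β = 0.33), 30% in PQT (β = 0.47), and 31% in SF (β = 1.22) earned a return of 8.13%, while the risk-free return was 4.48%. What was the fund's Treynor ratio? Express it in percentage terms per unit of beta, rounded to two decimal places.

5.63%

β_P = 0.39×0.33 + 0.30×0.47 + 0.31×1.22 = 0.6479
Treynor = (R_P − R_f) / β_P = (8.13% − 4.48%) / 0.6479 = 3.65% / 0.6479 = 5.63%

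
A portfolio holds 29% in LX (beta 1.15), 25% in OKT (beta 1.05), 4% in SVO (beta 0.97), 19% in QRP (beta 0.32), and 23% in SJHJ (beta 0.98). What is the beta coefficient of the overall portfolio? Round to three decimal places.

0.921

β_P = Σ w_i β_i = 0.29×1.15 + 0.25×1.05 + 0.04×0.97 + 0.19×0.32 + 0.23×0.98 = 0.9210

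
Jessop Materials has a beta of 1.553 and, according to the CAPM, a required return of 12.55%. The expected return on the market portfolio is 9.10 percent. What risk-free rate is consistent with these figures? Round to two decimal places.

E(R) = R_f + β(E(R_m) − R_f) = R_f(1 − β) + β·E(R_m)
12.55% = R_f × (1 − 1.553) + 1.553 × 9.10%
12.55% = R_f × -0.553 + 14.13230%
R_f = (12.55% − 14.13230%) / -0.553 = 2.86%

2.86%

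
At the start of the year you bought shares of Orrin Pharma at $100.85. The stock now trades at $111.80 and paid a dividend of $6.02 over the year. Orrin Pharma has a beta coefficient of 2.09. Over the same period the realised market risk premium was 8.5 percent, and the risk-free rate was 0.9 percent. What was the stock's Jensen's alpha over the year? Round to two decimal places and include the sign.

Realised HPR = (P1 + D1 − P0) / P0 = (111.80 + 6.02 − 100.85) / 100.85 = 16.97 / 100.85 = 16.8270%
CAPM required = R_f + β·MRP = 0.9% + 2.09 × 8.5% = 18.6650%
α = realised − required = 16.8270% − 18.6650% = -1.84%

-1.84%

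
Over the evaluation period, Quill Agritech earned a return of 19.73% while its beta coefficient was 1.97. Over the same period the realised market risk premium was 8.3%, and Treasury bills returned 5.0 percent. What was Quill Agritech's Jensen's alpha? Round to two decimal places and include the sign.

CAPM benchmark = R_f + β(R_m − R_f) = 5.0% + 1.97 × 8.3% = 21.3510%
α = actual − benchmark = 19.73% − 21.3510% = -1.62%

-1.62%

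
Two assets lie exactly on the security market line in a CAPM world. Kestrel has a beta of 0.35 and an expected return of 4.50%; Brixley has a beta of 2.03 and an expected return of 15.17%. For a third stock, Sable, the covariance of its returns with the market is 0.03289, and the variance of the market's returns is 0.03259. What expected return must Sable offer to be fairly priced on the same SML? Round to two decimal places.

8.69%

MRP = (15.17% − 4.50%) / (2.03 − 0.35) = 6.3512%
R_f = 4.50% − 0.35 × 6.3512% = 2.2771%
β_Sable = Cov / Var(R_m) = 0.03289 / 0.03259 = 1.0092
E(R_Sable) = R_f + β × MRP = 2.2771% + 1.0092 × 6.3512% = 8.69%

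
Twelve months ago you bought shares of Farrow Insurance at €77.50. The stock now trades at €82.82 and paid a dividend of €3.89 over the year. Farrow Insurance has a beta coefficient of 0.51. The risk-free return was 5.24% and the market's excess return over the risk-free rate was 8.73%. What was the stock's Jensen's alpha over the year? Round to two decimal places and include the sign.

+2.19%

Realised HPR = (P1 + D1 − P0) / P0 = (82.82 + 3.89 − 77.50) / 77.50 = 9.21 / 77.50 = 11.8839%
CAPM required = R_f + β·MRP = 5.24% + 0.51 × 8.73% = 9.6923%
α = realised − required = 11.8839% − 9.6923% = +2.19%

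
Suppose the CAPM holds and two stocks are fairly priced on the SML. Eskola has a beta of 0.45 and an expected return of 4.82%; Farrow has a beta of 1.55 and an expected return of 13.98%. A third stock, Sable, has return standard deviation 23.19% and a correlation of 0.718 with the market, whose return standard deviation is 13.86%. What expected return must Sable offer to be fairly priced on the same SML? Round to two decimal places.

11.08%

MRP = (13.98% − 4.82%) / (1.55 − 0.45) = 8.3273%
R_f = 4.82% − 0.45 × 8.3273% = 1.0727%
β_Sable = ρ·σ_i/σ_m = 0.718 × 23.19 / 13.86 = 1.2013
E(R_Sable) = R_f + β × MRP = 1.0727% + 1.2013 × 8.3273% = 11.08%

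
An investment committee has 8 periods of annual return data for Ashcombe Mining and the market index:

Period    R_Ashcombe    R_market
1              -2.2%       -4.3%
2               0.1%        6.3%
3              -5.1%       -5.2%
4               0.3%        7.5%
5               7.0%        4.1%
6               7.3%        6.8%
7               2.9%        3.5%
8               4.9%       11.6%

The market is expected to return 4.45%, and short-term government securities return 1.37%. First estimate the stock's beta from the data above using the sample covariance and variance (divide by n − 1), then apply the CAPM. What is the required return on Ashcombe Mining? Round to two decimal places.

Mean R_i = (-2.2 + 0.1 − 5.1 + 0.3 + 7.0 + 7.3 + 2.9 + 4.9) / 8 = 1.9000%
Mean R_m = (-4.3 + 6.3 − 5.2 + 7.5 + 4.1 + 6.8 + 3.5 + 11.6) / 8 = 3.7875%
Σ(R_i − R̄_i)(R_m − R̄_m) = 126.6200  ⇒  Cov = 126.6200 / 7 = 18.0886
Σ(R_m − R̄_m)² = 236.5688  ⇒  Var(R_m) = 236.5688 / 7 = 33.7955
β = Cov / Var(R_m) = 18.0886 / 33.7955 = 0.5352
MRP = 4.45% − 1.37% = 3.08%
E(R) = R_f + β × MRP = 1.37% + 0.5352 × 3.08% = 3.02%

3.02%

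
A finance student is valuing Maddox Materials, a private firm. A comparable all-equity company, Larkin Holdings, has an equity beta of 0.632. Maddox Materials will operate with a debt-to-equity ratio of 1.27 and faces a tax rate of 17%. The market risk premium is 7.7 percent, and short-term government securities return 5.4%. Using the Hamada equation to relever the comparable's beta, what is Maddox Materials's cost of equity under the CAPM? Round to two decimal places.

β_L = β_U × [1 + (1 − t)(D/E)] = 0.632 × [1 + (1 − 0.17) × 1.27]
    = 0.632 × [1 + 0.83 × 1.27] = 0.632 × 2.0541 = 1.2982
E(R) = R_f + β_L × MRP = 5.4% + 1.2982 × 7.7% = 15.40%

15.40%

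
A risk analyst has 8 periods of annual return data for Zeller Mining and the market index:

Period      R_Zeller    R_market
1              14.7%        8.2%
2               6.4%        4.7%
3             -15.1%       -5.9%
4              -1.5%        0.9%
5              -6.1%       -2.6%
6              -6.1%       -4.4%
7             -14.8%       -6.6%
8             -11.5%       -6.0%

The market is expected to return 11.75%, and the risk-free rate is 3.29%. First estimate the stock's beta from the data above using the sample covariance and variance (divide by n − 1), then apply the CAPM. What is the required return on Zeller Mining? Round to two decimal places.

19.06%

Mean R_i = (14.7 + 6.4 − 15.1 − 1.5 − 6.1 − 6.1 − 14.8 − 11.5) / 8 = -4.2500%
Mean R_m = (8.2 + 4.7 − 5.9 + 0.9 − 2.6 − 4.4 − 6.6 − 6.0) / 8 = -1.4625%
Σ(R_i − R̄_i)(R_m − R̄_m) = 398.0150  ⇒  Cov = 398.0150 / 7 = 56.8593
Σ(R_m − R̄_m)² = 213.5188  ⇒  Var(R_m) = 213.5188 / 7 = 30.5027
β = Cov / Var(R_m) = 56.8593 / 30.5027 = 1.8641
MRP = 11.75% − 3.29% = 8.46%
E(R) = R_f + β × MRP = 3.29% + 1.8641 × 8.46% = 19.06%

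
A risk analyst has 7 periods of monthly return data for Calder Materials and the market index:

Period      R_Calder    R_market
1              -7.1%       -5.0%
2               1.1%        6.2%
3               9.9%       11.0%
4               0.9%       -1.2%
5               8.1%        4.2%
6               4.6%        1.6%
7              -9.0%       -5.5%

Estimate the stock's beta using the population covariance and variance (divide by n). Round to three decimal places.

Mean R_i = (-7.1 + 1.1 + 9.9 + 0.9 + 8.1 + 4.6 − 9.0) / 7 = 1.2143%
Mean R_m = (-5.0 + 6.2 + 11.0 − 1.2 + 4.2 + 1.6 − 5.5) / 7 = 1.6143%
Σ(R_i − R̄_i)(R_m − R̄_m) = 227.2986  ⇒  Cov = 227.2986 / 7 = 32.4712
Σ(R_m − R̄_m)² = 218.0886  ⇒  Var(R_m) = 218.0886 / 7 = 31.1555
β = Cov / Var(R_m) = 32.4712 / 31.1555 = 1.0422

1.042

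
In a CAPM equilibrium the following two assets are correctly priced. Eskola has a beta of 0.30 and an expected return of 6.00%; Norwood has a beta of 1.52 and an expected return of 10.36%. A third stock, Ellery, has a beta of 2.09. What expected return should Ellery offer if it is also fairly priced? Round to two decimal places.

MRP (SML slope) = (10.36% − 6.00%) / (1.52 − 0.30) = 4.36% / 1.22 = 3.5738%
R_f (intercept) = 6.00% − 0.30 × 3.5738% = 4.9279%
E(R_Ellery) = R_f + β × MRP = 4.9279% + 2.09 × 3.5738% = 12.40%

12.40%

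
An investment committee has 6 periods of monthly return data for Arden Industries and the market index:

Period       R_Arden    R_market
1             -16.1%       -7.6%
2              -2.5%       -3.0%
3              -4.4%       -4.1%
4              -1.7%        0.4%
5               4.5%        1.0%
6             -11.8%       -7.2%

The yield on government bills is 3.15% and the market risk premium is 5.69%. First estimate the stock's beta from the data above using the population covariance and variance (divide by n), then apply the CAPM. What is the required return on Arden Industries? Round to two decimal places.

14.04%

Mean R_i = (-16.1 − 2.5 − 4.4 − 1.7 + 4.5 − 11.8) / 6 = -5.3333%
Mean R_m = (-7.6 − 3.0 − 4.1 + 0.4 + 1.0 − 7.2) / 6 = -3.4167%
Σ(R_i − R̄_i)(R_m − R̄_m) = 127.3467  ⇒  Cov = 127.3467 / 6 = 21.2245
Σ(R_m − R̄_m)² = 66.5283  ⇒  Var(R_m) = 66.5283 / 6 = 11.0881
β = Cov / Var(R_m) = 21.2245 / 11.0881 = 1.9142
E(R) = R_f + β × MRP = 3.15% + 1.9142 × 5.69% = 14.04%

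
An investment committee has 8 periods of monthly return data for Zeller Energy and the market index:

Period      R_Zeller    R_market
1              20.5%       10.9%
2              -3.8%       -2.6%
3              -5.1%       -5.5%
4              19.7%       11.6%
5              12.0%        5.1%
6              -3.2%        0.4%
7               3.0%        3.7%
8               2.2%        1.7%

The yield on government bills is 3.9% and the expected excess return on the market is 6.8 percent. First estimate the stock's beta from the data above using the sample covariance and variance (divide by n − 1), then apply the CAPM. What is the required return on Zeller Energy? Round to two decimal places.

Mean R_i = (20.5 − 3.8 − 5.1 + 19.7 + 12.0 − 3.2 + 3.0 + 2.2) / 8 = 5.6625%
Mean R_m = (10.9 − 2.6 − 5.5 + 11.6 + 5.1 + 0.4 + 3.7 + 1.7) / 8 = 3.1625%
Σ(R_i − R̄_i)(R_m − R̄_m) = 421.3988  ⇒  Cov = 421.3988 / 7 = 60.1998
Σ(R_m − R̄_m)² = 253.1188  ⇒  Var(R_m) = 253.1188 / 7 = 36.1598
β = Cov / Var(R_m) = 60.1998 / 36.1598 = 1.6648
E(R) = R_f + β × MRP = 3.9% + 1.6648 × 6.8% = 15.22%

15.22%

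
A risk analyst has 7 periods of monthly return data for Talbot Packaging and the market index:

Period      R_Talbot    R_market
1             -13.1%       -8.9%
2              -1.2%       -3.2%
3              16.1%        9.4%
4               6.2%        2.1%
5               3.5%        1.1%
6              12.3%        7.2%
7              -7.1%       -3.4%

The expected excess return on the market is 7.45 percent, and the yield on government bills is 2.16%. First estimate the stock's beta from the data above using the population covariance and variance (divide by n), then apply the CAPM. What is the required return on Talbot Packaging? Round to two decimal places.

14.09%

Mean R_i = (-13.1 − 1.2 + 16.1 + 6.2 + 3.5 + 12.3 − 7.1) / 7 = 2.3857%
Mean R_m = (-8.9 − 3.2 + 9.4 + 2.1 + 1.1 + 7.2 − 3.4) / 7 = 0.6143%
Σ(R_i − R̄_i)(R_m − R̄_m) = 391.0814  ⇒  Cov = 391.0814 / 7 = 55.8688
Σ(R_m − R̄_m)² = 244.1886  ⇒  Var(R_m) = 244.1886 / 7 = 34.8841
β = Cov / Var(R_m) = 55.8688 / 34.8841 = 1.6016
E(R) = R_f + β × MRP = 2.16% + 1.6016 × 7.45% = 14.09%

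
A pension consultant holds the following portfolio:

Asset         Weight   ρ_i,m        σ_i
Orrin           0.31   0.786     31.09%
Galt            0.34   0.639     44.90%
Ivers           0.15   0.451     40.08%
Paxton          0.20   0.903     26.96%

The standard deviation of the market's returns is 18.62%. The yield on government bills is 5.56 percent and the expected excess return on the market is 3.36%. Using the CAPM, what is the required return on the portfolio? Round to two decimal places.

10.06%

β_Orrin = 0.786 × 31.09% / 18.62% = 1.3124
β_Galt = 0.639 × 44.90% / 18.62% = 1.5409
β_Ivers = 0.451 × 40.08% / 18.62% = 0.9708
β_Paxton = 0.903 × 26.96% / 18.62% = 1.3075
β_P = Σ w_i β_i = 0.31×1.3124 + 0.34×1.5409 + 0.15×0.9708 + 0.20×1.3075 = 1.3379
E(R_P) = R_f + β_P × MRP = 5.56% + 1.3379 × 3.36% = 10.06%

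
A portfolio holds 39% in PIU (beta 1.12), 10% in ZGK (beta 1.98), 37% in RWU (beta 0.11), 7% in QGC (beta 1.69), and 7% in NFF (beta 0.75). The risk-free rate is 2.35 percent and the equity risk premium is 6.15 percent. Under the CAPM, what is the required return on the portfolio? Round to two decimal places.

β_P = Σ w_i β_i = 0.39×1.12 + 0.10×1.98 + 0.37×0.11 + 0.07×1.69 + 0.07×0.75 = 0.8463
E(R_P) = R_f + β_P × MRP = 2.35% + 0.8463 × 6.15% = 7.55%

7.55%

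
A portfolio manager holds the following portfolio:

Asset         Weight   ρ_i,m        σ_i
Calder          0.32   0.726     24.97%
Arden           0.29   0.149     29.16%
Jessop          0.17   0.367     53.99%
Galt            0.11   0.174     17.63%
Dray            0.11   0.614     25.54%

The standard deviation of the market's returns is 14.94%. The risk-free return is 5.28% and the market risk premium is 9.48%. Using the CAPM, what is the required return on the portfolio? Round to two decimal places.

β_Calder = 0.726 × 24.97% / 14.94% = 1.2134
β_Arden = 0.149 × 29.16% / 14.94% = 0.2908
β_Jessop = 0.367 × 53.99% / 14.94% = 1.3263
β_Galt = 0.174 × 17.63% / 14.94% = 0.2053
β_Dray = 0.614 × 25.54% / 14.94% = 1.0496
β_P = Σ w_i β_i = 0.32×1.2134 + 0.29×0.2908 + 0.17×1.3263 + 0.11×0.2053 + 0.11×1.0496 = 0.8361
E(R_P) = R_f + β_P × MRP = 5.28% + 0.8361 × 9.48% = 13.21%

13.21%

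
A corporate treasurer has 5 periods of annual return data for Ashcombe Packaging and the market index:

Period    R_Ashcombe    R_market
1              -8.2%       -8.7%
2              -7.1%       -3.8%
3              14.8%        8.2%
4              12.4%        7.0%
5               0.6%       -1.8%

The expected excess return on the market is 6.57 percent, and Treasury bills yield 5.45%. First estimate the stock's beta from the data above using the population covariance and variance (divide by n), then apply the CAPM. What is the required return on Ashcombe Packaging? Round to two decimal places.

Mean R_i = (-8.2 − 7.1 + 14.8 + 12.4 + 0.6) / 5 = 2.5000%
Mean R_m = (-8.7 − 3.8 + 8.2 + 7.0 − 1.8) / 5 = 0.1800%
Σ(R_i − R̄_i)(R_m − R̄_m) = 303.1500  ⇒  Cov = 303.1500 / 5 = 60.6300
Σ(R_m − R̄_m)² = 209.4480  ⇒  Var(R_m) = 209.4480 / 5 = 41.8896
β = Cov / Var(R_m) = 60.6300 / 41.8896 = 1.4474
E(R) = R_f + β × MRP = 5.45% + 1.4474 × 6.57% = 14.96%

14.96%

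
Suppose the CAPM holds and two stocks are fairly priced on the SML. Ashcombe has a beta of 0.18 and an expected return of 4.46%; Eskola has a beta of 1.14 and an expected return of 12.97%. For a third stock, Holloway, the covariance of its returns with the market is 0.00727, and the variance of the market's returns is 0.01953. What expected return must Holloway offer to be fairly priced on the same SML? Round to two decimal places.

6.16%

MRP = (12.97% − 4.46%) / (1.14 − 0.18) = 8.8646%
R_f = 4.46% − 0.18 × 8.8646% = 2.8644%
β_Holloway = Cov / Var(R_m) = 0.00727 / 0.01953 = 0.3722
E(R_Holloway) = R_f + β × MRP = 2.8644% + 0.3722 × 8.8646% = 6.16%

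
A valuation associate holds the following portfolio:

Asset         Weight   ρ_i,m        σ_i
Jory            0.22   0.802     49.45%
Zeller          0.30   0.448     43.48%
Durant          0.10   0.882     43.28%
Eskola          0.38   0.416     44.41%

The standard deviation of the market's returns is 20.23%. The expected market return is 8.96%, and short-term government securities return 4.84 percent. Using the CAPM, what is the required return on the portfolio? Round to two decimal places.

β_Jory = 0.802 × 49.45% / 20.23% = 1.9604
β_Zeller = 0.448 × 43.48% / 20.23% = 0.9629
β_Durant = 0.882 × 43.28% / 20.23% = 1.8869
β_Eskola = 0.416 × 44.41% / 20.23% = 0.9132
β_P = Σ w_i β_i = 0.22×1.9604 + 0.30×0.9629 + 0.10×1.8869 + 0.38×0.9132 = 1.2559
MRP = 8.96% − 4.84% = 4.12%
E(R_P) = R_f + β_P × MRP = 4.84% + 1.2559 × 4.12% = 10.01%

10.01%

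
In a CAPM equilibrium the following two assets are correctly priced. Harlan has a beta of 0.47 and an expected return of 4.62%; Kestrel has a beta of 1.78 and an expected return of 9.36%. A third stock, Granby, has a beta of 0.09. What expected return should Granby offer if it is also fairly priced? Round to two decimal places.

MRP (SML slope) = (9.36% − 4.62%) / (1.78 − 0.47) = 4.74% / 1.31 = 3.6183%
R_f (intercept) = 4.62% − 0.47 × 3.6183% = 2.9194%
E(R_Granby) = R_f + β × MRP = 2.9194% + 0.09 × 3.6183% = 3.25%

3.25%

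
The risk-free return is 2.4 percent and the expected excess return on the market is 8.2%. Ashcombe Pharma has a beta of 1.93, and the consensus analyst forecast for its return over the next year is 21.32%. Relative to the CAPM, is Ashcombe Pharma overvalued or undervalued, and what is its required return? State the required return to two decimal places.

Required return = R_f + β·MRP = 2.4% + 1.93 × 8.2% = 18.23%
Forecast 21.32% > required 18.23% → the stock plots above the SML → undervalued.

Undervalued; required return 18.23%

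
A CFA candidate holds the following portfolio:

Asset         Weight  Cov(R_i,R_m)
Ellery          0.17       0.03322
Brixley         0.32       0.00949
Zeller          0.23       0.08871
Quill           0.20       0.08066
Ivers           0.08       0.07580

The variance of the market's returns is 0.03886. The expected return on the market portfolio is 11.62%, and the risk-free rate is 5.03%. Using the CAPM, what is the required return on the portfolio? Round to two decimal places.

13.73%

β_Ellery = 0.03322 / 0.03886 = 0.8549
β_Brixley = 0.00949 / 0.03886 = 0.2442
β_Zeller = 0.08871 / 0.03886 = 2.2828
β_Quill = 0.08066 / 0.03886 = 2.0757
β_Ivers = 0.07580 / 0.03886 = 1.9506
β_P = Σ w_i β_i = 0.17×0.8549 + 0.32×0.2442 + 0.23×2.2828 + 0.20×2.0757 + 0.08×1.9506 = 1.3197
MRP = 11.62% − 5.03% = 6.59%
E(R_P) = R_f + β_P × MRP = 5.03% + 1.3197 × 6.59% = 13.73%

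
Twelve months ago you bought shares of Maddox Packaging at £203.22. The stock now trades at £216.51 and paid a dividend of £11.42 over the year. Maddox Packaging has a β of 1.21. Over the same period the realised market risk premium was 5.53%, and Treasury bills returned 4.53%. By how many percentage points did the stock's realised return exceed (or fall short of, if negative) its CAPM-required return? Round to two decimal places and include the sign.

Realised HPR = (P1 + D1 − P0) / P0 = (216.51 + 11.42 − 203.22) / 203.22 = 24.71 / 203.22 = 12.1592%
CAPM required = R_f + β·MRP = 4.53% + 1.21 × 5.53% = 11.2213%
α = realised − required = 12.1592% − 11.2213% = +0.94%

+0.94%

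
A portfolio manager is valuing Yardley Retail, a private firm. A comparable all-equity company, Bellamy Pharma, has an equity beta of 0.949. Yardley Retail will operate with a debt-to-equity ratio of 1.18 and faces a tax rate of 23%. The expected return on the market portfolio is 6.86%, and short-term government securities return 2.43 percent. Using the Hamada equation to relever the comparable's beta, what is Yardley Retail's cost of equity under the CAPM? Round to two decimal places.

β_L = β_U × [1 + (1 − t)(D/E)] = 0.949 × [1 + (1 − 0.23) × 1.18]
    = 0.949 × [1 + 0.77 × 1.18] = 0.949 × 1.9086 = 1.8113
MRP = 6.86% − 2.43% = 4.43%
E(R) = R_f + β_L × MRP = 2.43% + 1.8113 × 4.43% = 10.45%

10.45%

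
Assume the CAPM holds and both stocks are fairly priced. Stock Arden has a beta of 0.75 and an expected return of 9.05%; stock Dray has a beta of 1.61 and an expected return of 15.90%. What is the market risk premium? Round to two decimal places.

7.97%

Both satisfy E(R) = R_f + β·MRP, so the slope of the SML is
MRP = (15.90% − 9.05%) / (1.61 − 0.75) = 6.85% / 0.86 = 7.9651%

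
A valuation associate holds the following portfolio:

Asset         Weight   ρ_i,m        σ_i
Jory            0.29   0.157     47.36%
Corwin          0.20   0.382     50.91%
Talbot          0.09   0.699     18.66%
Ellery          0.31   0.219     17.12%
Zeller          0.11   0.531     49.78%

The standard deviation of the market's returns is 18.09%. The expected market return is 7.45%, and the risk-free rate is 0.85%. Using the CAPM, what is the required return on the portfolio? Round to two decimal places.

4.97%

β_Jory = 0.157 × 47.36% / 18.09% = 0.4110
β_Corwin = 0.382 × 50.91% / 18.09% = 1.0750
β_Talbot = 0.699 × 18.66% / 18.09% = 0.7210
β_Ellery = 0.219 × 17.12% / 18.09% = 0.2073
β_Zeller = 0.531 × 49.78% / 18.09% = 1.4612
β_P = Σ w_i β_i = 0.29×0.4110 + 0.20×1.0750 + 0.09×0.7210 + 0.31×0.2073 + 0.11×1.4612 = 0.6241
MRP = 7.45% − 0.85% = 6.60%
E(R_P) = R_f + β_P × MRP = 0.85% + 0.6241 × 6.60% = 4.97%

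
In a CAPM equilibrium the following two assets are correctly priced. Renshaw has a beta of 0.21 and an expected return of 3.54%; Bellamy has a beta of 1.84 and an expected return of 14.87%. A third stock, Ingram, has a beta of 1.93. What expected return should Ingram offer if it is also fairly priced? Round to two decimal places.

15.50%

MRP (SML slope) = (14.87% − 3.54%) / (1.84 − 0.21) = 11.33% / 1.63 = 6.9509%
R_f (intercept) = 3.54% − 0.21 × 6.9509% = 2.0803%
E(R_Ingram) = R_f + β × MRP = 2.0803% + 1.93 × 6.9509% = 15.50%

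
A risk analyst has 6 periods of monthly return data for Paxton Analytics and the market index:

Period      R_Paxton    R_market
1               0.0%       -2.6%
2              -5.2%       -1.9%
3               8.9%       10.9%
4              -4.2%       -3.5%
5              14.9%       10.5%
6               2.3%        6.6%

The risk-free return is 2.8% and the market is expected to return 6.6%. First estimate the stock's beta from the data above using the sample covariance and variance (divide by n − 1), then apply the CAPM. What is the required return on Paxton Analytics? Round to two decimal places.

6.75%

Mean R_i = (0.0 − 5.2 + 8.9 − 4.2 + 14.9 + 2.3) / 6 = 2.7833%
Mean R_m = (-2.6 − 1.9 + 10.9 − 3.5 + 10.5 + 6.6) / 6 = 3.3333%
Σ(R_i − R̄_i)(R_m − R̄_m) = 237.5533  ⇒  Cov = 237.5533 / 5 = 47.5107
Σ(R_m − R̄_m)² = 228.5733  ⇒  Var(R_m) = 228.5733 / 5 = 45.7147
β = Cov / Var(R_m) = 47.5107 / 45.7147 = 1.0393
MRP = 6.6% − 2.8% = 3.80%
E(R) = R_f + β × MRP = 2.8% + 1.0393 × 3.8% = 6.75%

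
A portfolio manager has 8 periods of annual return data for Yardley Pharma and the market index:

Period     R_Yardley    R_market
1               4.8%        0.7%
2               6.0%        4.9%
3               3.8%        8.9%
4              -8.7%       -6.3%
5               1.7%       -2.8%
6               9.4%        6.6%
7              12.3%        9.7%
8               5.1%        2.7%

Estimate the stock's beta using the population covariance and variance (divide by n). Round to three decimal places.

Mean R_i = (4.8 + 6.0 + 3.8 − 8.7 + 1.7 + 9.4 + 12.3 + 5.1) / 8 = 4.3000%
Mean R_m = (0.7 + 4.9 + 8.9 − 6.3 − 2.8 + 6.6 + 9.7 + 2.7) / 8 = 3.0500%
Σ(R_i − R̄_i)(R_m − R̄_m) = 206.8300  ⇒  Cov = 206.8300 / 8 = 25.8538
Σ(R_m − R̄_m)² = 221.7600  ⇒  Var(R_m) = 221.7600 / 8 = 27.7200
β = Cov / Var(R_m) = 25.8538 / 27.7200 = 0.9327

0.933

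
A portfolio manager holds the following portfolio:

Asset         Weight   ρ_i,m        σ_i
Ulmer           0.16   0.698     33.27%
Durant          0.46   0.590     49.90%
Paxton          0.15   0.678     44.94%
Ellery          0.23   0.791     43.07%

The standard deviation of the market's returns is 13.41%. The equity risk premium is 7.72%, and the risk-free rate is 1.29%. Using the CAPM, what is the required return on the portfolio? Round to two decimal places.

β_Ulmer = 0.698 × 33.27% / 13.41% = 1.7317
β_Durant = 0.590 × 49.90% / 13.41% = 2.1955
β_Paxton = 0.678 × 44.94% / 13.41% = 2.2721
β_Ellery = 0.791 × 43.07% / 13.41% = 2.5405
β_P = Σ w_i β_i = 0.16×1.7317 + 0.46×2.1955 + 0.15×2.2721 + 0.23×2.5405 = 2.2121
E(R_P) = R_f + β_P × MRP = 1.29% + 2.2121 × 7.72% = 18.37%

18.37%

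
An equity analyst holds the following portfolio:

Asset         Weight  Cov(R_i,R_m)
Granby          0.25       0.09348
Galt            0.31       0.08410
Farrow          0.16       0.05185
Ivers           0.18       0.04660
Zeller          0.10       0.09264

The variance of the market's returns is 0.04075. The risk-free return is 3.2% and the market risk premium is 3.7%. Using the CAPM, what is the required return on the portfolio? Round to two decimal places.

10.05%

β_Granby = 0.09348 / 0.04075 = 2.2940
β_Galt = 0.08410 / 0.04075 = 2.0638
β_Farrow = 0.05185 / 0.04075 = 1.2724
β_Ivers = 0.04660 / 0.04075 = 1.1436
β_Zeller = 0.09264 / 0.04075 = 2.2734
β_P = Σ w_i β_i = 0.25×2.2940 + 0.31×2.0638 + 0.16×1.2724 + 0.18×1.1436 + 0.10×2.2734 = 1.8501
E(R_P) = R_f + β_P × MRP = 3.2% + 1.8501 × 3.7% = 10.05%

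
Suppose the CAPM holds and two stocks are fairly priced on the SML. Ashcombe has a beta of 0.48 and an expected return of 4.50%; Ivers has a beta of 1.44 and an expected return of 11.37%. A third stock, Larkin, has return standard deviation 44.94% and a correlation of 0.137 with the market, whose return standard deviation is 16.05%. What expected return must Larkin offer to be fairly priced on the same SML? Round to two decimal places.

MRP = (11.37% − 4.50%) / (1.44 − 0.48) = 7.1563%
R_f = 4.50% − 0.48 × 7.1563% = 1.0650%
β_Larkin = ρ·σ_i/σ_m = 0.137 × 44.94 / 16.05 = 0.3836
E(R_Larkin) = R_f + β × MRP = 1.0650% + 0.3836 × 7.1563% = 3.81%

3.81%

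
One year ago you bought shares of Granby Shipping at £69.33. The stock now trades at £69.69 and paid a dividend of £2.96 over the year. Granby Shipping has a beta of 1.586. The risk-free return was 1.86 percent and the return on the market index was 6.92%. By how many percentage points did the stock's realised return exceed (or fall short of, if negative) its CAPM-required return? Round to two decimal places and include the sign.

Realised HPR = (P1 + D1 − P0) / P0 = (69.69 + 2.96 − 69.33) / 69.33 = 3.32 / 69.33 = 4.7887%
MRP = 6.92% − 1.86% = 5.06%
CAPM required = R_f + β·MRP = 1.86% + 1.586 × 5.06% = 9.88516%
α = realised − required = 4.7887% − 9.88516% = -5.10%

-5.10%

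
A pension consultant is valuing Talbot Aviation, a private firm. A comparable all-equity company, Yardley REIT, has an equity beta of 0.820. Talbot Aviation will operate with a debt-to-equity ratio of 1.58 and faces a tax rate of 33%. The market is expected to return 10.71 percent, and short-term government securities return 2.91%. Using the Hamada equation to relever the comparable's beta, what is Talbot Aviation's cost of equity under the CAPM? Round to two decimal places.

16.08%

β_L = β_U × [1 + (1 − t)(D/E)] = 0.820 × [1 + (1 − 0.33) × 1.58]
    = 0.820 × [1 + 0.67 × 1.58] = 0.820 × 2.0586 = 1.6881
MRP = 10.71% − 2.91% = 7.80%
E(R) = R_f + β_L × MRP = 2.91% + 1.6881 × 7.80% = 16.08%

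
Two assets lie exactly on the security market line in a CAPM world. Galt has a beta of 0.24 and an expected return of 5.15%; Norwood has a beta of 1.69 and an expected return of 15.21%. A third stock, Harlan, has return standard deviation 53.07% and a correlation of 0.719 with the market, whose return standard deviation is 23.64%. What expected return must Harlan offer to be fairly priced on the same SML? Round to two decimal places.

MRP = (15.21% − 5.15%) / (1.69 − 0.24) = 6.9379%
R_f = 5.15% − 0.24 × 6.9379% = 3.4849%
β_Harlan = ρ·σ_i/σ_m = 0.719 × 53.07 / 23.64 = 1.6141
E(R_Harlan) = R_f + β × MRP = 3.4849% + 1.6141 × 6.9379% = 14.68%

14.68%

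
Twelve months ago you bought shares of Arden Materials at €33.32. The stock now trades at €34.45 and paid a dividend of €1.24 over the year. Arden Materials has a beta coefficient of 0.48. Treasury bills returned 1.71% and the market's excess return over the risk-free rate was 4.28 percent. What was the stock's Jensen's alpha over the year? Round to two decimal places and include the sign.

+3.35%

Realised HPR = (P1 + D1 − P0) / P0 = (34.45 + 1.24 − 33.32) / 33.32 = 2.37 / 33.32 = 7.1128%
CAPM required = R_f + β·MRP = 1.71% + 0.48 × 4.28% = 3.7644%
α = realised − required = 7.1128% − 3.7644% = +3.35%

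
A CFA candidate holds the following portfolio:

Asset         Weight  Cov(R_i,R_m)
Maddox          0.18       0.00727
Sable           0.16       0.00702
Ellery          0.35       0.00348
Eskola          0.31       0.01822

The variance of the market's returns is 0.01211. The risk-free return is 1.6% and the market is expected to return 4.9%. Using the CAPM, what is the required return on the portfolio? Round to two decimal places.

4.13%

β_Maddox = 0.00727 / 0.01211 = 0.6003
β_Sable = 0.00702 / 0.01211 = 0.5797
β_Ellery = 0.00348 / 0.01211 = 0.2874
β_Eskola = 0.01822 / 0.01211 = 1.5045
β_P = Σ w_i β_i = 0.18×0.6003 + 0.16×0.5797 + 0.35×0.2874 + 0.31×1.5045 = 0.7678
MRP = 4.9% − 1.6% = 3.30%
E(R_P) = R_f + β_P × MRP = 1.6% + 0.7678 × 3.3% = 4.13%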